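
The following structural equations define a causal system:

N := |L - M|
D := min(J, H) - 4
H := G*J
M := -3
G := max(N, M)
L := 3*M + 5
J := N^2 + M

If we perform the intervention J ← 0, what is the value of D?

The intervention breaks the incoming arrows to J: J := N^2 + M no longer applies, and J = 0.
L = 3*M + 5  [with M=-3]  = -4
N = |L - M|  [with L=-4, M=-3]  = 1
G = max(N, M)  [with N=1, M=-3]  = 1
H = G*J  [with G=1, J=0]  = 0
D = min(J, H) - 4  [with J=0, H=0]  = -4

-4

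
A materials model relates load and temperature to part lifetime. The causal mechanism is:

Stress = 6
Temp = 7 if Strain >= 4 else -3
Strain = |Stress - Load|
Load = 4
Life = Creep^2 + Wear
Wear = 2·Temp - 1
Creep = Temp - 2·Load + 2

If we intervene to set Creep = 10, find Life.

93

Under do(Creep=10), the mechanism Creep = Temp - 2·Load + 2 is discarded; Creep is fixed at 10.
Strain = |Stress - Load|  [with Stress=6, Load=4]  = 2
Temp = 7 if Strain >= 4 else -3  [with Strain=2]  = -3
Wear = 2·Temp - 1  [with Temp=-3]  = -7
Life = Creep^2 + Wear  [with Creep=10, Wear=-7]  = 93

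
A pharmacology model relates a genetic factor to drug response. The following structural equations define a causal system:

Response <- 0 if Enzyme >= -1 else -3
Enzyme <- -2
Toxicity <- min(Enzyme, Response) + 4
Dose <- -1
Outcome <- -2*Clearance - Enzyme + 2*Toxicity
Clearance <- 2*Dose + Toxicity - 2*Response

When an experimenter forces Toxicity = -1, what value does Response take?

Under do(Toxicity=-1), the mechanism Toxicity <- min(Enzyme, Response) + 4 is discarded; Toxicity is fixed at -1.
Since Response is not a descendant of the intervened variable, it is unaffected.
Response = 0 if Enzyme >= -1 else -3  [with Enzyme=-2]  = -3

-3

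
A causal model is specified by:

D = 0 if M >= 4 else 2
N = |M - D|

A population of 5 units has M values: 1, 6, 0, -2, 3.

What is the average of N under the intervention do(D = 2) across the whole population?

2.4

Under do(D=2), D's equation is replaced by D=2 for every unit. Per-unit N: 1, 4, 2, 4, 1. Mean = 2.4.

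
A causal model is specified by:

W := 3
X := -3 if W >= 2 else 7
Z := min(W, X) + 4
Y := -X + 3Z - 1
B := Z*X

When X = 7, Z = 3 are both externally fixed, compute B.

21

Under do(X = 7, Z = 3), each intervened variable's structural equation is replaced by its fixed value.
B = Z*X  [with Z=3, X=7]  = 21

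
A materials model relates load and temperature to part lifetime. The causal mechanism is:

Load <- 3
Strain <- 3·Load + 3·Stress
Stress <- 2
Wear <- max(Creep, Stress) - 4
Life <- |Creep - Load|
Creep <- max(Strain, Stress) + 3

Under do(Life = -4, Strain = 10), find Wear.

9

Under do(Life = -4, Strain = 10), each intervened variable's structural equation is replaced by its fixed value.
Creep = max(Strain, Stress) + 3  [with Strain=10, Stress=2]  = 13
Wear = max(Creep, Stress) - 4  [with Creep=13, Stress=2]  = 9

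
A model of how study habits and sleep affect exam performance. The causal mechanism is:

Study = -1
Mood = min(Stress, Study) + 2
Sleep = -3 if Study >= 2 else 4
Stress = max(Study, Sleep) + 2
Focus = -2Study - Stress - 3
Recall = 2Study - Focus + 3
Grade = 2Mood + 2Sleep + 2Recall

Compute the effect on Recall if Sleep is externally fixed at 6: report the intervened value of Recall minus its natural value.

2

Under do(Sleep=6), the mechanism Sleep = -3 if Study >= 2 else 4 is discarded; Sleep is fixed at 6.
Stress = max(Study, Sleep) + 2  [with Study=-1, Sleep=6]  = 8
Focus = -2Study - Stress - 3  [with Study=-1, Stress=8]  = -9
Recall = 2Study - Focus + 3  [with Study=-1, Focus=-9]  = 10
Without intervention: Sleep = -3 if Study >= 2 else 4  [with Study=-1]  = 4; Stress = max(Study, Sleep) + 2  [with Study=-1, Sleep=4]  = 6; Focus = -2Study - Stress - 3  [with Study=-1, Stress=6]  = -7; Recall = 2Study - Focus + 3  [with Study=-1, Focus=-7]  = 8.
Change = 10 − 8 = 2.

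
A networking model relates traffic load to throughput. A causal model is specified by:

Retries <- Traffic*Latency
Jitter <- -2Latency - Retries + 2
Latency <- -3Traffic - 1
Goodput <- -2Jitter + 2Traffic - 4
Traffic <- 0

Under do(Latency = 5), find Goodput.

12

do(Latency=5) replaces the equation Latency <- -3Traffic - 1 with the constant Latency = 5.
Retries = Traffic*Latency  [with Traffic=0, Latency=5]  = 0
Jitter = -2Latency - Retries + 2  [with Latency=5, Retries=0]  = -8
Goodput = -2Jitter + 2Traffic - 4  [with Jitter=-8, Traffic=0]  = 12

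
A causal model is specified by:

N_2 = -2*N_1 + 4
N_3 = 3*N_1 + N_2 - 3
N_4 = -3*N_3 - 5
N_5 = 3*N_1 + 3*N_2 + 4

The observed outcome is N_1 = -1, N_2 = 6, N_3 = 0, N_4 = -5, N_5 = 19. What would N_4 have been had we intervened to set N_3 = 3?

The intervention breaks the incoming arrows to N_3: N_3 = 3*N_1 + N_2 - 3 no longer applies, and N_3 = 3.
N_4 = -3*N_3 - 5  [with N_3=3]  = -14

-14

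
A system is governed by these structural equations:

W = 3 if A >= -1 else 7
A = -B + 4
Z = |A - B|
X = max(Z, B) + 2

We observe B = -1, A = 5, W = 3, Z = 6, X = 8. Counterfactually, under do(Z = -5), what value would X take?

1

Intervening sets Z = -5 and removes its equation (Z = |A - B|).
X = max(Z, B) + 2  [with Z=-5, B=-1]  = 1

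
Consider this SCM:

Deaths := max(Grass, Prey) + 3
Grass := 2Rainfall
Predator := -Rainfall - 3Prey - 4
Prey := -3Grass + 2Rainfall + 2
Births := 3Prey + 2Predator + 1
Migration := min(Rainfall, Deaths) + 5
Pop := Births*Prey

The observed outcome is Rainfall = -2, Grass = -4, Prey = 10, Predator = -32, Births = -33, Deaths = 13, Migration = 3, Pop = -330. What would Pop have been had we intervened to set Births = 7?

70

do(Births=7) replaces the equation Births := 3Prey + 2Predator + 1 with the constant Births = 7.
Grass = 2Rainfall  [with Rainfall=-2]  = -4
Prey = -3Grass + 2Rainfall + 2  [with Grass=-4, Rainfall=-2]  = 10
Pop = Births*Prey  [with Births=7, Prey=10]  = 70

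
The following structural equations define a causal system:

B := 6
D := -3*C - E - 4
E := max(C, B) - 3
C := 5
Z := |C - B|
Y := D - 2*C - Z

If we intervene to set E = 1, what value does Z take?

do(E=1) replaces the equation E := max(C, B) - 3 with the constant E = 1.
Z is not downstream of the intervention, so its value is determined by the original equations.
Z = |C - B|  [with C=5, B=6]  = 1

1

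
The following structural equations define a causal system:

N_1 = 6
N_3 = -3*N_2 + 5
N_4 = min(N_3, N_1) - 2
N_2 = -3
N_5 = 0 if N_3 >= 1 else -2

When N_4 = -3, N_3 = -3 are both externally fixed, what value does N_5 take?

The joint intervention fixes N_4 = -3, N_3 = -3, removing each variable's own equation.
N_5 = 0 if N_3 >= 1 else -2  [with N_3=-3]  = -2

-2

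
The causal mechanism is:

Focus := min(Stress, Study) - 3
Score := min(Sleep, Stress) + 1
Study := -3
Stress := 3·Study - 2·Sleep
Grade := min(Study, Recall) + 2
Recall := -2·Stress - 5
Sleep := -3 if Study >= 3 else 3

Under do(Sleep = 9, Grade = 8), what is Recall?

Under do(Sleep = 9, Grade = 8), each intervened variable's structural equation is replaced by its fixed value.
Stress = 3·Study - 2·Sleep  [with Study=-3, Sleep=9]  = -27
Recall = -2·Stress - 5  [with Stress=-27]  = 49

49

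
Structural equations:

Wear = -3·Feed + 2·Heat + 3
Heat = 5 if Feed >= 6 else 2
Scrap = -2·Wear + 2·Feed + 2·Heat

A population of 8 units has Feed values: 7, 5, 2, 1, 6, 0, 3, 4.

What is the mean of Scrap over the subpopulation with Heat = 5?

36

Observing Heat=5 restricts to units where Heat's equation naturally yields 5: Feed ∈ {7, 6}. In that subpopulation Scrap = 40, 32, mean 36.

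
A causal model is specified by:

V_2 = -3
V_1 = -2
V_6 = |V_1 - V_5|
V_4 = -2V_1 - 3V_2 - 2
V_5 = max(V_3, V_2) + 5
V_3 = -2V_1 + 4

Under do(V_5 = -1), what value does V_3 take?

do(V_5=-1) replaces the equation V_5 = max(V_3, V_2) + 5 with the constant V_5 = -1.
V_3 is not downstream of the intervention, so its value is determined by the original equations.
V_3 = -2V_1 + 4  [with V_1=-2]  = 8

8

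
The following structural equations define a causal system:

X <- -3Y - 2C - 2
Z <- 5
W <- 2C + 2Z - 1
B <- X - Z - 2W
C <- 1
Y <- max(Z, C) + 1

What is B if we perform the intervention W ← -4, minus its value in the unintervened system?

30

The intervention breaks the incoming arrows to W: W <- 2C + 2Z - 1 no longer applies, and W = -4.
Y = max(Z, C) + 1  [with Z=5, C=1]  = 6
X = -3Y - 2C - 2  [with Y=6, C=1]  = -22
B = X - Z - 2W  [with X=-22, Z=5, W=-4]  = -19
Without intervention: Y = max(Z, C) + 1  [with Z=5, C=1]  = 6; X = -3Y - 2C - 2  [with Y=6, C=1]  = -22; W = 2C + 2Z - 1  [with C=1, Z=5]  = 11; B = X - Z - 2W  [with X=-22, Z=5, W=11]  = -49.
Change = -19 − (-49) = 30.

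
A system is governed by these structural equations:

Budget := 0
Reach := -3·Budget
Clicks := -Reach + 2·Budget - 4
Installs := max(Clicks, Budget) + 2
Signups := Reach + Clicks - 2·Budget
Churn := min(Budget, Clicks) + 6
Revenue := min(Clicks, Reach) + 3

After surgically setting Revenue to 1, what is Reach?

Under do(Revenue=1), the mechanism Revenue := min(Clicks, Reach) + 3 is discarded; Revenue is fixed at 1.
Reach is not downstream of the intervention, so its value is determined by the original equations.
Reach = -3·Budget  [with Budget=0]  = 0

0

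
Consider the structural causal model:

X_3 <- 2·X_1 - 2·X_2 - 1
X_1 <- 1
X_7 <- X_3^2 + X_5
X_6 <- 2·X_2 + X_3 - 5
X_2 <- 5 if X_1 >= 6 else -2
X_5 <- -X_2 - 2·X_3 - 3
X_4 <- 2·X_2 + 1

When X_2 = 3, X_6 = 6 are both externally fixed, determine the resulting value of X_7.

Setting X_2 = 3, X_6 = 6 by intervention discards those variables' equations.
X_3 = 2·X_1 - 2·X_2 - 1  [with X_1=1, X_2=3]  = -5
X_5 = -X_2 - 2·X_3 - 3  [with X_2=3, X_3=-5]  = 4
X_7 = X_3^2 + X_5  [with X_3=-5, X_5=4]  = 29

29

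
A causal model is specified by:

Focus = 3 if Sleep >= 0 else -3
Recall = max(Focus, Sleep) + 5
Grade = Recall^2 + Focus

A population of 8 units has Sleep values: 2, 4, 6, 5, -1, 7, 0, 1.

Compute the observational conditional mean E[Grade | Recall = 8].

Conditioning on Recall=8 selects the 3 unit(s) with Sleep ∈ {2, 0, 1}. Their Grade values: 67, 67, 67. Mean = 67.

67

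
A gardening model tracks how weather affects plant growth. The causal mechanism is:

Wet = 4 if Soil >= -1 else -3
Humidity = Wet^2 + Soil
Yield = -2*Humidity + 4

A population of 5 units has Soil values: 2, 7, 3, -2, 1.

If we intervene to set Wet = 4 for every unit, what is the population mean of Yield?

Under do(Wet=4), Wet's equation is replaced by Wet=4 for every unit. Per-unit Yield: -32, -42, -34, -24, -30. Mean = -32.4.

-32.4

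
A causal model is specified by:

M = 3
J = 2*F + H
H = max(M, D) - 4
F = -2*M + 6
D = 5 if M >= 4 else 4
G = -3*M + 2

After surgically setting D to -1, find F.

Under do(D=-1), the mechanism D = 5 if M >= 4 else 4 is discarded; D is fixed at -1.
Since F is not a descendant of the intervened variable, it is unaffected.
F = -2*M + 6  [with M=3]  = 0

0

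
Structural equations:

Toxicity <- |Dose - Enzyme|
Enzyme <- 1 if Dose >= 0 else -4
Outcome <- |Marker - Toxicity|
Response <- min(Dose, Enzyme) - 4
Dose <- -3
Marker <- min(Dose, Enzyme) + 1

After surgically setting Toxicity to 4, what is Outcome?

7

The intervention breaks the incoming arrows to Toxicity: Toxicity <- |Dose - Enzyme| no longer applies, and Toxicity = 4.
Enzyme = 1 if Dose >= 0 else -4  [with Dose=-3]  = -4
Marker = min(Dose, Enzyme) + 1  [with Dose=-3, Enzyme=-4]  = -3
Outcome = |Marker - Toxicity|  [with Marker=-3, Toxicity=4]  = 7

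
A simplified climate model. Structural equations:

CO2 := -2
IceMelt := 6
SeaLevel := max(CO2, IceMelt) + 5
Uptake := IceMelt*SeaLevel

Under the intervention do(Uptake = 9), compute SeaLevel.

Under do(Uptake=9), the mechanism Uptake := IceMelt*SeaLevel is discarded; Uptake is fixed at 9.
Since SeaLevel is not a descendant of the intervened variable, it is unaffected.
SeaLevel = max(CO2, IceMelt) + 5  [with CO2=-2, IceMelt=6]  = 11

11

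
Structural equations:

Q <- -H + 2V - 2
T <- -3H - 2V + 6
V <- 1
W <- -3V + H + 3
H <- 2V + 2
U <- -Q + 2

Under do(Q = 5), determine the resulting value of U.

-3

The intervention breaks the incoming arrows to Q: Q <- -H + 2V - 2 no longer applies, and Q = 5.
U = -Q + 2  [with Q=5]  = -3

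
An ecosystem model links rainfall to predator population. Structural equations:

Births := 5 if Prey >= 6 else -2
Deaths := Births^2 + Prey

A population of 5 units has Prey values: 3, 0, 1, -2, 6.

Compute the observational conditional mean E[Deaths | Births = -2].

Observing Births=-2 restricts to units where Births's equation naturally yields -2: Prey ∈ {3, 0, 1, -2}. In that subpopulation Deaths = 7, 4, 5, 2, mean 4.5.

4.5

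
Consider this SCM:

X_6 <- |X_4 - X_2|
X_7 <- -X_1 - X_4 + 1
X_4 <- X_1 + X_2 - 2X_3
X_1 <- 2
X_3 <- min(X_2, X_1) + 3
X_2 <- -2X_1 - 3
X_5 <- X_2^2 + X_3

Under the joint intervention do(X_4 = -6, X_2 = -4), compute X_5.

The joint intervention fixes X_4 = -6, X_2 = -4, removing each variable's own equation.
X_3 = min(X_2, X_1) + 3  [with X_2=-4, X_1=2]  = -1
X_5 = X_2^2 + X_3  [with X_2=-4, X_3=-1]  = 15

15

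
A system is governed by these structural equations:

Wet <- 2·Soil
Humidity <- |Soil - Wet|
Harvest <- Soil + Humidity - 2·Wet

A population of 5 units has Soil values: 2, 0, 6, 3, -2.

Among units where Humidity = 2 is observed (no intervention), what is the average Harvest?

2

E[Harvest|Humidity=2] averages over only the 2 units with Humidity=2 (Soil = 2, -2): Harvest = -4, 8, mean 2.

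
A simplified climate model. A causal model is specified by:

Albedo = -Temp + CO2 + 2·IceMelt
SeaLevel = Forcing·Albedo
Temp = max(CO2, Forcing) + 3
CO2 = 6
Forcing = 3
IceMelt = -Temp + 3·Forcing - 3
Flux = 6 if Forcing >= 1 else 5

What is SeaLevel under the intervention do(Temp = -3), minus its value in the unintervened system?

108

The intervention breaks the incoming arrows to Temp: Temp = max(CO2, Forcing) + 3 no longer applies, and Temp = -3.
IceMelt = -Temp + 3·Forcing - 3  [with Temp=-3, Forcing=3]  = 9
Albedo = -Temp + CO2 + 2·IceMelt  [with Temp=-3, CO2=6, IceMelt=9]  = 27
SeaLevel = Forcing·Albedo  [with Forcing=3, Albedo=27]  = 81
Without intervention: Temp = max(CO2, Forcing) + 3  [with CO2=6, Forcing=3]  = 9; IceMelt = -Temp + 3·Forcing - 3  [with Temp=9, Forcing=3]  = -3; Albedo = -Temp + CO2 + 2·IceMelt  [with Temp=9, CO2=6, IceMelt=-3]  = -9; SeaLevel = Forcing·Albedo  [with Forcing=3, Albedo=-9]  = -27.
Change = 81 − (-27) = 108.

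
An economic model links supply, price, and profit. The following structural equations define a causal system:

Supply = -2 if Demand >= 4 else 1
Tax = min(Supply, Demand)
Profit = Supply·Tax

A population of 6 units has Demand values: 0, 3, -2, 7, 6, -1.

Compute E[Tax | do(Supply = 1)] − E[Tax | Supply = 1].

Every unit gets Supply=1 under the intervention. Tax values become 0, 1, -2, 1, 1, -1; E[Tax|do(Supply=1)] = 0.
Conditioning on Supply=1 selects the 4 unit(s) with Demand ∈ {0, 3, -2, -1}. Their Tax values: 0, 1, -2, -1. Mean = -0.5.
Difference = 0 − (-0.5) = 0.5.

0.5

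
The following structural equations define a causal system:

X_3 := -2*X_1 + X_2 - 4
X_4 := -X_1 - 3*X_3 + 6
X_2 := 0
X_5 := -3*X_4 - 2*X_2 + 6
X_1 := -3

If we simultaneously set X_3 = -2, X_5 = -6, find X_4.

15

The joint intervention fixes X_3 = -2, X_5 = -6, removing each variable's own equation.
X_4 = -X_1 - 3*X_3 + 6  [with X_1=-3, X_3=-2]  = 15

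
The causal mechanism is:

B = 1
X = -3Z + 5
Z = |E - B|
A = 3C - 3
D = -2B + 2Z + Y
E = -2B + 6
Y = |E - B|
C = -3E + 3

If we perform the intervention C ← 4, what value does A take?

9

Intervening sets C = 4 and removes its equation (C = -3E + 3).
A = 3C - 3  [with C=4]  = 9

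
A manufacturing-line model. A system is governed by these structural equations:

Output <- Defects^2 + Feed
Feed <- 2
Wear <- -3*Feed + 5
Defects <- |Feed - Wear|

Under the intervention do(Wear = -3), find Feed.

Under do(Wear=-3), the mechanism Wear <- -3*Feed + 5 is discarded; Wear is fixed at -3.
Feed is not downstream of the intervention, so its value is determined by the original equations.

2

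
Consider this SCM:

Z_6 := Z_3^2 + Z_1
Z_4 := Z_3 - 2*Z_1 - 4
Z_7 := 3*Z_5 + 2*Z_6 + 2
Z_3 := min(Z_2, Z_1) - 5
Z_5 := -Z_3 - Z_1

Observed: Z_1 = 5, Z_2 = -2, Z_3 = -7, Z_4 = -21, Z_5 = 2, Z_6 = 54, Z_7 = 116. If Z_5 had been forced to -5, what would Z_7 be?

95

Under do(Z_5=-5), the mechanism Z_5 := -Z_3 - Z_1 is discarded; Z_5 is fixed at -5.
Z_3 = min(Z_2, Z_1) - 5  [with Z_2=-2, Z_1=5]  = -7
Z_6 = Z_3^2 + Z_1  [with Z_3=-7, Z_1=5]  = 54
Z_7 = 3*Z_5 + 2*Z_6 + 2  [with Z_5=-5, Z_6=54]  = 95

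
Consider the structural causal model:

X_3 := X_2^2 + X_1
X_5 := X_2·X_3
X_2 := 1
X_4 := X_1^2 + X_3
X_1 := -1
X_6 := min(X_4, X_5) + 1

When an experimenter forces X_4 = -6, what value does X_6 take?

Under do(X_4=-6), the mechanism X_4 := X_1^2 + X_3 is discarded; X_4 is fixed at -6.
X_3 = X_2^2 + X_1  [with X_2=1, X_1=-1]  = 0
X_5 = X_2·X_3  [with X_2=1, X_3=0]  = 0
X_6 = min(X_4, X_5) + 1  [with X_4=-6, X_5=0]  = -5

-5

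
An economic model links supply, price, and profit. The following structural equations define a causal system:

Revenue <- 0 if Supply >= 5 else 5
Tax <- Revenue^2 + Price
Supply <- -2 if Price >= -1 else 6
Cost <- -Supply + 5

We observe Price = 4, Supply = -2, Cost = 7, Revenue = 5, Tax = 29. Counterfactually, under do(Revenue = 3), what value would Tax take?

Intervening sets Revenue = 3 and removes its equation (Revenue <- 0 if Supply >= 5 else 5).
Tax = Revenue^2 + Price  [with Revenue=3, Price=4]  = 13

13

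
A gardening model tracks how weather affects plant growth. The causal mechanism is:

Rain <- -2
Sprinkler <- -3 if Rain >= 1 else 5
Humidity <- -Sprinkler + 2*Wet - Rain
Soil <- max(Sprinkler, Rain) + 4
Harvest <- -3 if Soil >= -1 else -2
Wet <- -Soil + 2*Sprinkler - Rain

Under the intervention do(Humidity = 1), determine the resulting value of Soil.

do(Humidity=1) replaces the equation Humidity <- -Sprinkler + 2*Wet - Rain with the constant Humidity = 1.
Soil is not downstream of the intervention, so its value is determined by the original equations.
Sprinkler = -3 if Rain >= 1 else 5  [with Rain=-2]  = 5
Soil = max(Sprinkler, Rain) + 4  [with Sprinkler=5, Rain=-2]  = 9

9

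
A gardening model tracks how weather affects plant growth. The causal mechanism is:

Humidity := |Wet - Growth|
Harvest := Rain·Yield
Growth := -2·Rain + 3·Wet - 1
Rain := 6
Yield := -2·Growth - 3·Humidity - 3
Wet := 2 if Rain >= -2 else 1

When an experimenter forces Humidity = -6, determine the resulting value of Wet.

The intervention breaks the incoming arrows to Humidity: Humidity := |Wet - Growth| no longer applies, and Humidity = -6.
Since Wet is not a descendant of the intervened variable, it is unaffected.
Wet = 2 if Rain >= -2 else 1  [with Rain=6]  = 2

2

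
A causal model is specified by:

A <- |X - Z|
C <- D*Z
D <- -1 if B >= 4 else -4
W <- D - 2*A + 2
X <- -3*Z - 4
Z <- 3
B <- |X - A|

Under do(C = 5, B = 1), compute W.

Setting C = 5, B = 1 by intervention discards those variables' equations.
X = -3*Z - 4  [with Z=3]  = -13
A = |X - Z|  [with X=-13, Z=3]  = 16
D = -1 if B >= 4 else -4  [with B=1]  = -4
W = D - 2*A + 2  [with D=-4, A=16]  = -34

-34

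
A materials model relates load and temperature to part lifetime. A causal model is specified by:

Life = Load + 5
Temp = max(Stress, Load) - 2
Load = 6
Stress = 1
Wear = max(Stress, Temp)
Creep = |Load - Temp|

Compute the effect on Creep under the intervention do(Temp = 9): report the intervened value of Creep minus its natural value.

1

The intervention breaks the incoming arrows to Temp: Temp = max(Stress, Load) - 2 no longer applies, and Temp = 9.
Creep = |Load - Temp|  [with Load=6, Temp=9]  = 3
Without intervention: Temp = max(Stress, Load) - 2  [with Stress=1, Load=6]  = 4; Creep = |Load - Temp|  [with Load=6, Temp=4]  = 2.
Change = 3 − 2 = 1.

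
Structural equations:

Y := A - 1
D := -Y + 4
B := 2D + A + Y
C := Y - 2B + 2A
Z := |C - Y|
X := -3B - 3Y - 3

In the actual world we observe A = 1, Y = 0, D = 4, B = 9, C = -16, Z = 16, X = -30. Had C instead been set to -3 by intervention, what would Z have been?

The intervention breaks the incoming arrows to C: C := Y - 2B + 2A no longer applies, and C = -3.
Y = A - 1  [with A=1]  = 0
Z = |C - Y|  [with C=-3, Y=0]  = 3

3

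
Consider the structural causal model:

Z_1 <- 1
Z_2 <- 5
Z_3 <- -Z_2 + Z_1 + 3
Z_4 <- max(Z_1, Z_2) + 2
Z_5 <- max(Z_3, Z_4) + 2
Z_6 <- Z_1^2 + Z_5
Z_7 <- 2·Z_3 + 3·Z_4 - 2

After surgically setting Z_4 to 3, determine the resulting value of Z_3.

-1

Under do(Z_4=3), the mechanism Z_4 <- max(Z_1, Z_2) + 2 is discarded; Z_4 is fixed at 3.
Since Z_3 is not a descendant of the intervened variable, it is unaffected.
Z_3 = -Z_2 + Z_1 + 3  [with Z_2=5, Z_1=1]  = -1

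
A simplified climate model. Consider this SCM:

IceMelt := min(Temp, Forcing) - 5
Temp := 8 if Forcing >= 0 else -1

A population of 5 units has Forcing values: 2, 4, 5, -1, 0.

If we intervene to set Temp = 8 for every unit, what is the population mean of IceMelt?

Under do(Temp=8), Temp's equation is replaced by Temp=8 for every unit. Per-unit IceMelt: -3, -1, 0, -6, -5. Mean = -3.

-3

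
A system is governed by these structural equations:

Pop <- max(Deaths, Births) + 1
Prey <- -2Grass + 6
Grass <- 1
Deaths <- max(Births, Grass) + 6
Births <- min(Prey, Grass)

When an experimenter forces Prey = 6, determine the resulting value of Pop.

8

do(Prey=6) replaces the equation Prey <- -2Grass + 6 with the constant Prey = 6.
Births = min(Prey, Grass)  [with Prey=6, Grass=1]  = 1
Deaths = max(Births, Grass) + 6  [with Births=1, Grass=1]  = 7
Pop = max(Deaths, Births) + 1  [with Deaths=7, Births=1]  = 8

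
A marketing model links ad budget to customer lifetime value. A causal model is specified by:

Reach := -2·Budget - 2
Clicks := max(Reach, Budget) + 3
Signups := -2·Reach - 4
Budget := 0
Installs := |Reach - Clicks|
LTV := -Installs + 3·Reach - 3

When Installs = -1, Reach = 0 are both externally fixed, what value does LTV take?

The joint intervention fixes Installs = -1, Reach = 0, removing each variable's own equation.
LTV = -Installs + 3·Reach - 3  [with Installs=-1, Reach=0]  = -2

-2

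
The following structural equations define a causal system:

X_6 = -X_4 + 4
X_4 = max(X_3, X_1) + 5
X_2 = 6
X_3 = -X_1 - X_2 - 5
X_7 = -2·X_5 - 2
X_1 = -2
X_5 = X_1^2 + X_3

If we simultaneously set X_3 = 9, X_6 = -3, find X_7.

-28

Under do(X_3 = 9, X_6 = -3), each intervened variable's structural equation is replaced by its fixed value.
X_5 = X_1^2 + X_3  [with X_1=-2, X_3=9]  = 13
X_7 = -2·X_5 - 2  [with X_5=13]  = -28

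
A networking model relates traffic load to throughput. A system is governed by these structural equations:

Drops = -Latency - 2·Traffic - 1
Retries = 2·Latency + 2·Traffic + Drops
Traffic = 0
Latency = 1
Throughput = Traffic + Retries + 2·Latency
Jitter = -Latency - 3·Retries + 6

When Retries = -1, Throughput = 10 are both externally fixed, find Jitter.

Setting Retries = -1, Throughput = 10 by intervention discards those variables' equations.
Jitter = -Latency - 3·Retries + 6  [with Latency=1, Retries=-1]  = 8

8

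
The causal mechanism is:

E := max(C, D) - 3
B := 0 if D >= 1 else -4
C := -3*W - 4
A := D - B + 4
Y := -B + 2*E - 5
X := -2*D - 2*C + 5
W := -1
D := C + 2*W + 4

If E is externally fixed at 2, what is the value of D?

do(E=2) replaces the equation E := max(C, D) - 3 with the constant E = 2.
D is not downstream of the intervention, so its value is determined by the original equations.
C = -3*W - 4  [with W=-1]  = -1
D = C + 2*W + 4  [with C=-1, W=-1]  = 1

1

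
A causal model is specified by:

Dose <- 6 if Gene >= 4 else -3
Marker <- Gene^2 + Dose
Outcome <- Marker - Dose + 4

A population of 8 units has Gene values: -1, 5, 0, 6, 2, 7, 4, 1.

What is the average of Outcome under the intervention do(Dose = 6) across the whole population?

Under do(Dose=6), Dose's equation is replaced by Dose=6 for every unit. Per-unit Outcome: 5, 29, 4, 40, 8, 53, 20, 5. Mean = 20.5.

20.5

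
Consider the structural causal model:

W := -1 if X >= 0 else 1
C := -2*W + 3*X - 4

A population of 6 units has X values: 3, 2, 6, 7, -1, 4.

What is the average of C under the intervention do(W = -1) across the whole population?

do(W=-1) breaks W's dependence on X. With W=-1 fixed, C across the units is 7, 4, 16, 19, -5, 10, mean 8.5.

8.5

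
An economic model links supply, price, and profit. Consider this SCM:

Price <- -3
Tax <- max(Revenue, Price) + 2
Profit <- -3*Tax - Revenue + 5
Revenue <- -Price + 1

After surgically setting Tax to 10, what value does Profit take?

The intervention breaks the incoming arrows to Tax: Tax <- max(Revenue, Price) + 2 no longer applies, and Tax = 10.
Revenue = -Price + 1  [with Price=-3]  = 4
Profit = -3*Tax - Revenue + 5  [with Tax=10, Revenue=4]  = -29

-29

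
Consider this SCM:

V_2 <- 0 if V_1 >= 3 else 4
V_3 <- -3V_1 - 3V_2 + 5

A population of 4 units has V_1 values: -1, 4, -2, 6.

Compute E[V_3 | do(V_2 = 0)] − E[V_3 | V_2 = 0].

9.75

The intervention sets V_2=0 in all 4 units regardless of V_1. Recomputing V_3 per unit gives 8, -7, 11, -13; average -0.25.
Observing V_2=0 restricts to units where V_2's equation naturally yields 0: V_1 ∈ {4, 6}. In that subpopulation V_3 = -7, -13, mean -10.
Difference = -0.25 − (-10) = 9.75.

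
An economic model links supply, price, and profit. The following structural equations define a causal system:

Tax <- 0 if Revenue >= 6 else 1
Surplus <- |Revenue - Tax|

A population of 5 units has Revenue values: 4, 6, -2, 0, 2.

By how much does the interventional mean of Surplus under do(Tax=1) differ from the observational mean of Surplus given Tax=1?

do(Tax=1) breaks Tax's dependence on Revenue. With Tax=1 fixed, Surplus across the units is 3, 5, 3, 1, 1, mean 2.6.
Conditioning on Tax=1 selects the 4 unit(s) with Revenue ∈ {4, -2, 0, 2}. Their Surplus values: 3, 3, 1, 1. Mean = 2.
Difference = 2.6 − 2 = 0.6.

0.6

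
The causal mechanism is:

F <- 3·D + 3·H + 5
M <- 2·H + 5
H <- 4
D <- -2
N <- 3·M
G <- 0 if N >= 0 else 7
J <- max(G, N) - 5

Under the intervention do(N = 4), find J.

-1

The intervention breaks the incoming arrows to N: N <- 3·M no longer applies, and N = 4.
G = 0 if N >= 0 else 7  [with N=4]  = 0
J = max(G, N) - 5  [with G=0, N=4]  = -1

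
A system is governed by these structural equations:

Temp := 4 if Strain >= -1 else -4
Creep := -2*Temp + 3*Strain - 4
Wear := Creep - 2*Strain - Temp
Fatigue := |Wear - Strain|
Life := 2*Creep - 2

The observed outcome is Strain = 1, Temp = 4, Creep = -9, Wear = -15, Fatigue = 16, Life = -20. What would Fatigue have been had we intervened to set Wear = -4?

5

Intervening sets Wear = -4 and removes its equation (Wear := Creep - 2*Strain - Temp).
Fatigue = |Wear - Strain|  [with Wear=-4, Strain=1]  = 5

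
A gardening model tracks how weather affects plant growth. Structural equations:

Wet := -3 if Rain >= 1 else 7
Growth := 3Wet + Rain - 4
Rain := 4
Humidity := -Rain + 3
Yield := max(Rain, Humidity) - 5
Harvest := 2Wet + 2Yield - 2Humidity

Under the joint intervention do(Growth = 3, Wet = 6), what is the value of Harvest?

12

Setting Growth = 3, Wet = 6 by intervention discards those variables' equations.
Humidity = -Rain + 3  [with Rain=4]  = -1
Yield = max(Rain, Humidity) - 5  [with Rain=4, Humidity=-1]  = -1
Harvest = 2Wet + 2Yield - 2Humidity  [with Wet=6, Yield=-1, Humidity=-1]  = 12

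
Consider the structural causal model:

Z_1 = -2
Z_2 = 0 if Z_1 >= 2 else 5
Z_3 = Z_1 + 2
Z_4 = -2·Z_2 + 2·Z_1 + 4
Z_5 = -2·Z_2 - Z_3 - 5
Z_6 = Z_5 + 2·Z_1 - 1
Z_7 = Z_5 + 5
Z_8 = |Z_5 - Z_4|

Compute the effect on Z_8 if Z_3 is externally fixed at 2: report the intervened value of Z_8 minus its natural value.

2

The intervention breaks the incoming arrows to Z_3: Z_3 = Z_1 + 2 no longer applies, and Z_3 = 2.
Z_2 = 0 if Z_1 >= 2 else 5  [with Z_1=-2]  = 5
Z_4 = -2·Z_2 + 2·Z_1 + 4  [with Z_2=5, Z_1=-2]  = -10
Z_5 = -2·Z_2 - Z_3 - 5  [with Z_2=5, Z_3=2]  = -17
Z_8 = |Z_5 - Z_4|  [with Z_5=-17, Z_4=-10]  = 7
Without intervention: Z_2 = 0 if Z_1 >= 2 else 5  [with Z_1=-2]  = 5; Z_3 = Z_1 + 2  [with Z_1=-2]  = 0; Z_4 = -2·Z_2 + 2·Z_1 + 4  [with Z_2=5, Z_1=-2]  = -10; Z_5 = -2·Z_2 - Z_3 - 5  [with Z_2=5, Z_3=0]  = -15; Z_8 = |Z_5 - Z_4|  [with Z_5=-15, Z_4=-10]  = 5.
Change = 7 − 5 = 2.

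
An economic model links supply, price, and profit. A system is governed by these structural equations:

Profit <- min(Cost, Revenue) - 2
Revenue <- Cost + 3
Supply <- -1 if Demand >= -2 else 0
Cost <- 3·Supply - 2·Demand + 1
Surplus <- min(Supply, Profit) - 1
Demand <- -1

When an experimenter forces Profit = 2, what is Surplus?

-2

The intervention breaks the incoming arrows to Profit: Profit <- min(Cost, Revenue) - 2 no longer applies, and Profit = 2.
Supply = -1 if Demand >= -2 else 0  [with Demand=-1]  = -1
Surplus = min(Supply, Profit) - 1  [with Supply=-1, Profit=2]  = -2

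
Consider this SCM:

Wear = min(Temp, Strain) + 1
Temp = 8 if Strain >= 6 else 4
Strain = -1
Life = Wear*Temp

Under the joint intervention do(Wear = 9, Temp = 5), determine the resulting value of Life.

The joint intervention fixes Wear = 9, Temp = 5, removing each variable's own equation.
Life = Wear*Temp  [with Wear=9, Temp=5]  = 45

45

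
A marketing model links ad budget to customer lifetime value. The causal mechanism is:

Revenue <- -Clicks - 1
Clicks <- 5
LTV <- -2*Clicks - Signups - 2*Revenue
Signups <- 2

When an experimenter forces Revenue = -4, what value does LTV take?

The intervention breaks the incoming arrows to Revenue: Revenue <- -Clicks - 1 no longer applies, and Revenue = -4.
LTV = -2*Clicks - Signups - 2*Revenue  [with Clicks=5, Signups=2, Revenue=-4]  = -4

-4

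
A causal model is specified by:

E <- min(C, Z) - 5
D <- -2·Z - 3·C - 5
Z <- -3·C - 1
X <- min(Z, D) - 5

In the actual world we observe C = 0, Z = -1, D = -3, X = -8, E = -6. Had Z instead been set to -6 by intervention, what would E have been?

-11

do(Z=-6) replaces the equation Z <- -3·C - 1 with the constant Z = -6.
E = min(C, Z) - 5  [with C=0, Z=-6]  = -11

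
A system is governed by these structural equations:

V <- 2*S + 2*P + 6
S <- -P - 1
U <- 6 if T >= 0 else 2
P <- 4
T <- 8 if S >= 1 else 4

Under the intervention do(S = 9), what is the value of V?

32

do(S=9) replaces the equation S <- -P - 1 with the constant S = 9.
V = 2*S + 2*P + 6  [with S=9, P=4]  = 32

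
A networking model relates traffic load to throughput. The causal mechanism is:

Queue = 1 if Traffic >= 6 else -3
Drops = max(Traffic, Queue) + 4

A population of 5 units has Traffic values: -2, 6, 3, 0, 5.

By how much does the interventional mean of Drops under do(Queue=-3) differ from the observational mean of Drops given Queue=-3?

0.9

The intervention sets Queue=-3 in all 5 units regardless of Traffic. Recomputing Drops per unit gives 2, 10, 7, 4, 9; average 6.4.
Observing Queue=-3 restricts to units where Queue's equation naturally yields -3: Traffic ∈ {-2, 3, 0, 5}. In that subpopulation Drops = 2, 7, 4, 9, mean 5.5.
Difference = 6.4 − 5.5 = 0.9.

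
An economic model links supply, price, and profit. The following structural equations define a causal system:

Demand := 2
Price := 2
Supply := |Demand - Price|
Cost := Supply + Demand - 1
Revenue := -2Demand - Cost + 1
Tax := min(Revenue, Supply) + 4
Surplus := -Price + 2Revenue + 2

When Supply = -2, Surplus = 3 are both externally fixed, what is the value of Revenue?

Setting Supply = -2, Surplus = 3 by intervention discards those variables' equations.
Cost = Supply + Demand - 1  [with Supply=-2, Demand=2]  = -1
Revenue = -2Demand - Cost + 1  [with Demand=2, Cost=-1]  = -2

-2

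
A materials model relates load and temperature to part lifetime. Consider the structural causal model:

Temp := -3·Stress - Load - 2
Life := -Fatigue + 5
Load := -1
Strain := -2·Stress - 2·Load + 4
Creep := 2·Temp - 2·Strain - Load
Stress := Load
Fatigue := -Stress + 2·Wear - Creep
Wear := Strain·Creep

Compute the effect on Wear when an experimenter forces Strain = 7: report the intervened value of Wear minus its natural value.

25

The intervention breaks the incoming arrows to Strain: Strain := -2·Stress - 2·Load + 4 no longer applies, and Strain = 7.
Stress = Load  [with Load=-1]  = -1
Temp = -3·Stress - Load - 2  [with Stress=-1, Load=-1]  = 2
Creep = 2·Temp - 2·Strain - Load  [with Temp=2, Strain=7, Load=-1]  = -9
Wear = Strain·Creep  [with Strain=7, Creep=-9]  = -63
Without intervention: Stress = Load  [with Load=-1]  = -1; Strain = -2·Stress - 2·Load + 4  [with Stress=-1, Load=-1]  = 8; Temp = -3·Stress - Load - 2  [with Stress=-1, Load=-1]  = 2; Creep = 2·Temp - 2·Strain - Load  [with Temp=2, Strain=8, Load=-1]  = -11; Wear = Strain·Creep  [with Strain=8, Creep=-11]  = -88.
Change = -63 − (-88) = 25.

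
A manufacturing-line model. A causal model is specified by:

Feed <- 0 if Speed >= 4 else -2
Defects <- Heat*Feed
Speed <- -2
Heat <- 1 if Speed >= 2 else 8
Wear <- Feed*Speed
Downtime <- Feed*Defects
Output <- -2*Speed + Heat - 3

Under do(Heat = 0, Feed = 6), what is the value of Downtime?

0

The joint intervention fixes Heat = 0, Feed = 6, removing each variable's own equation.
Defects = Heat*Feed  [with Heat=0, Feed=6]  = 0
Downtime = Feed*Defects  [with Feed=6, Defects=0]  = 0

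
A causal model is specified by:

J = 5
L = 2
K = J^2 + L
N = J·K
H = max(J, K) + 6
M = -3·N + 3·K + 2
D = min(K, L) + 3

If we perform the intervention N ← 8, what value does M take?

Under do(N=8), the mechanism N = J·K is discarded; N is fixed at 8.
K = J^2 + L  [with J=5, L=2]  = 27
M = -3·N + 3·K + 2  [with N=8, K=27]  = 59

59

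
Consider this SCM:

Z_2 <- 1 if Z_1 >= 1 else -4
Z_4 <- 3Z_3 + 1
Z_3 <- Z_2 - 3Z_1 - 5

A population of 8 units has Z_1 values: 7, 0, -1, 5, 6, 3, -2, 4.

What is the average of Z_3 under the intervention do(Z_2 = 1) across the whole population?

-12.25

Under do(Z_2=1), Z_2's equation is replaced by Z_2=1 for every unit. Per-unit Z_3: -25, -4, -1, -19, -22, -13, 2, -16. Mean = -12.25.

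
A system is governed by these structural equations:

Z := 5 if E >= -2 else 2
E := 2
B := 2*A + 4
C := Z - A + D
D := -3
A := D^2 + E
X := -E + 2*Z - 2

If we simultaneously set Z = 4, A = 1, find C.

Setting Z = 4, A = 1 by intervention discards those variables' equations.
C = Z - A + D  [with Z=4, A=1, D=-3]  = 0

0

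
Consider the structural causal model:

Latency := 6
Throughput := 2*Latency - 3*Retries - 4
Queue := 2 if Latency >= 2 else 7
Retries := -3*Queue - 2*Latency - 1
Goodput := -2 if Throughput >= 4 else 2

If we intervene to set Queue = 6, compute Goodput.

-2

do(Queue=6) replaces the equation Queue := 2 if Latency >= 2 else 7 with the constant Queue = 6.
Retries = -3*Queue - 2*Latency - 1  [with Queue=6, Latency=6]  = -31
Throughput = 2*Latency - 3*Retries - 4  [with Latency=6, Retries=-31]  = 101
Goodput = -2 if Throughput >= 4 else 2  [with Throughput=101]  = -2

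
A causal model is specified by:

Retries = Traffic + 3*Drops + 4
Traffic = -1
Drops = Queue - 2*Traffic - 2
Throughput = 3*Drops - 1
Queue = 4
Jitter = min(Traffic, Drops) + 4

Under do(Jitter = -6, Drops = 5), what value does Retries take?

18

Under do(Jitter = -6, Drops = 5), each intervened variable's structural equation is replaced by its fixed value.
Retries = Traffic + 3*Drops + 4  [with Traffic=-1, Drops=5]  = 18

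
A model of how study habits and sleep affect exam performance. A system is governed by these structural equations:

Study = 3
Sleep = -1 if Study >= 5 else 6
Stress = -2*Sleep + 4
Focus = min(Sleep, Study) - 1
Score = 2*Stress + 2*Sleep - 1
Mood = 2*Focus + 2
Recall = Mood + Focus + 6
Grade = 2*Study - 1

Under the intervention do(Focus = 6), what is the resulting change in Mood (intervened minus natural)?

Under do(Focus=6), the mechanism Focus = min(Sleep, Study) - 1 is discarded; Focus is fixed at 6.
Mood = 2*Focus + 2  [with Focus=6]  = 14
Without intervention: Sleep = -1 if Study >= 5 else 6  [with Study=3]  = 6; Focus = min(Sleep, Study) - 1  [with Sleep=6, Study=3]  = 2; Mood = 2*Focus + 2  [with Focus=2]  = 6.
Change = 14 − 6 = 8.

8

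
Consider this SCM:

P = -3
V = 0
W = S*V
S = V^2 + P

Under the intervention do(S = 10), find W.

0

The intervention breaks the incoming arrows to S: S = V^2 + P no longer applies, and S = 10.
W = S*V  [with S=10, V=0]  = 0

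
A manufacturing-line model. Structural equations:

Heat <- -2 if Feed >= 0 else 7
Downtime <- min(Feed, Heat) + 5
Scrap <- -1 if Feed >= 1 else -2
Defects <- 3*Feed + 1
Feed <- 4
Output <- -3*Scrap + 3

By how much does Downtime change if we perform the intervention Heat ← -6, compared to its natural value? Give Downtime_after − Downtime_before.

Under do(Heat=-6), the mechanism Heat <- -2 if Feed >= 0 else 7 is discarded; Heat is fixed at -6.
Downtime = min(Feed, Heat) + 5  [with Feed=4, Heat=-6]  = -1
Without intervention: Heat = -2 if Feed >= 0 else 7  [with Feed=4]  = -2; Downtime = min(Feed, Heat) + 5  [with Feed=4, Heat=-2]  = 3.
Change = -1 − 3 = -4.

-4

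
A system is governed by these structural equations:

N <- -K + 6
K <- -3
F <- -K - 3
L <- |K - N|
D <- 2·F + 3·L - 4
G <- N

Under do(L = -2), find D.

-10

Intervening sets L = -2 and removes its equation (L <- |K - N|).
F = -K - 3  [with K=-3]  = 0
D = 2·F + 3·L - 4  [with F=0, L=-2]  = -10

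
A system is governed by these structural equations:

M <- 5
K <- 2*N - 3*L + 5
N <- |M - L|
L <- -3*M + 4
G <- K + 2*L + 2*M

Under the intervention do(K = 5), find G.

-7

Intervening sets K = 5 and removes its equation (K <- 2*N - 3*L + 5).
L = -3*M + 4  [with M=5]  = -11
G = K + 2*L + 2*M  [with K=5, L=-11, M=5]  = -7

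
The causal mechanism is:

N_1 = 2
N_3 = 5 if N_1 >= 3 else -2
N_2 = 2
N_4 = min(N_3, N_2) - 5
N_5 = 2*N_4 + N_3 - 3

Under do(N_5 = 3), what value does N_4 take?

The intervention breaks the incoming arrows to N_5: N_5 = 2*N_4 + N_3 - 3 no longer applies, and N_5 = 3.
Since N_4 is not a descendant of the intervened variable, it is unaffected.
N_3 = 5 if N_1 >= 3 else -2  [with N_1=2]  = -2
N_4 = min(N_3, N_2) - 5  [with N_3=-2, N_2=2]  = -7

-7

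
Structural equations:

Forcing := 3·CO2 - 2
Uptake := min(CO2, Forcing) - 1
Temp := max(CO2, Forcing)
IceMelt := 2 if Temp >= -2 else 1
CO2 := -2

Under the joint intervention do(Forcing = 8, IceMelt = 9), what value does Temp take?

The joint intervention fixes Forcing = 8, IceMelt = 9, removing each variable's own equation.
Temp = max(CO2, Forcing)  [with CO2=-2, Forcing=8]  = 8

8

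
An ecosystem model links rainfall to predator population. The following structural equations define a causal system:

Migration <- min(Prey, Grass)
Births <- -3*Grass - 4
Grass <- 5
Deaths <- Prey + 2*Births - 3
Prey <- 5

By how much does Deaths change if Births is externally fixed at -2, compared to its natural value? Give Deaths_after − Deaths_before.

34

The intervention breaks the incoming arrows to Births: Births <- -3*Grass - 4 no longer applies, and Births = -2.
Deaths = Prey + 2*Births - 3  [with Prey=5, Births=-2]  = -2
Without intervention: Births = -3*Grass - 4  [with Grass=5]  = -19; Deaths = Prey + 2*Births - 3  [with Prey=5, Births=-19]  = -36.
Change = -2 − (-36) = 34.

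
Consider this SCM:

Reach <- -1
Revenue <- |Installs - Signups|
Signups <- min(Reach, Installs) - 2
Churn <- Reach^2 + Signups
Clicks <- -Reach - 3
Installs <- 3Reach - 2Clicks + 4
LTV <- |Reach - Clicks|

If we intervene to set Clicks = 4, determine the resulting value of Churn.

-8

do(Clicks=4) replaces the equation Clicks <- -Reach - 3 with the constant Clicks = 4.
Installs = 3Reach - 2Clicks + 4  [with Reach=-1, Clicks=4]  = -7
Signups = min(Reach, Installs) - 2  [with Reach=-1, Installs=-7]  = -9
Churn = Reach^2 + Signups  [with Reach=-1, Signups=-9]  = -8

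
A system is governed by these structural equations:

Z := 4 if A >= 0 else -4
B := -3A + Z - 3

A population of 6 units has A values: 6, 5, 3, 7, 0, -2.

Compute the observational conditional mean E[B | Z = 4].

-11.6

E[B|Z=4] averages over only the 5 units with Z=4 (A = 6, 5, 3, 7, 0): B = -17, -14, -8, -20, 1, mean -11.6.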